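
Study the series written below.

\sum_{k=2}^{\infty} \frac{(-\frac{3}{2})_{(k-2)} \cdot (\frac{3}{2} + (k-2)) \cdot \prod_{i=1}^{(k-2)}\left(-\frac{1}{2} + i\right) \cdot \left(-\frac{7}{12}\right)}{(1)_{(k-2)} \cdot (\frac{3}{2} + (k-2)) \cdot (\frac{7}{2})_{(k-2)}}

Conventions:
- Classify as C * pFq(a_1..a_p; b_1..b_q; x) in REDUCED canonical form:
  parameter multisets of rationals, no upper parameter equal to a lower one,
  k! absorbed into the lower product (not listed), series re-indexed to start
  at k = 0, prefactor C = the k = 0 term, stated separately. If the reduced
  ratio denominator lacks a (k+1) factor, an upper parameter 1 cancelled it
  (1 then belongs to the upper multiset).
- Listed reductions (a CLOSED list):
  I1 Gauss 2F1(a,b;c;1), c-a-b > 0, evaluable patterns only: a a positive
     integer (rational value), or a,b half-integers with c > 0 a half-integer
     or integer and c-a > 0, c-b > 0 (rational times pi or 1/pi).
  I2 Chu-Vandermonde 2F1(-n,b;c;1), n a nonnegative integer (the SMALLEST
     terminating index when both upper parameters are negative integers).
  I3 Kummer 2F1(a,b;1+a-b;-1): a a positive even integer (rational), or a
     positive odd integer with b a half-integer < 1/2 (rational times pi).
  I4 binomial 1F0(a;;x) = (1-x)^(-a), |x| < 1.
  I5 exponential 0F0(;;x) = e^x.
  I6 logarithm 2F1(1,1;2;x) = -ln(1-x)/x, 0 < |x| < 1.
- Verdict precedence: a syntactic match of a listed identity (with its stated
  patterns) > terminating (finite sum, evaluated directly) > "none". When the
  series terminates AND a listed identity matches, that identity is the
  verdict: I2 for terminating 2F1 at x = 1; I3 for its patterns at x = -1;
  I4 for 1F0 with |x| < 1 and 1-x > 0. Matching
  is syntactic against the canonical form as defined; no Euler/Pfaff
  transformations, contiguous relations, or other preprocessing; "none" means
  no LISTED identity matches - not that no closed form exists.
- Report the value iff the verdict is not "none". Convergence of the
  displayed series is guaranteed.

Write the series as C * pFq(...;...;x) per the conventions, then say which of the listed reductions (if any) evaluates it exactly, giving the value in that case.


This is -\frac{7}{12} * 2F1(-\frac{3}{2}, \frac{1}{2}; \frac{7}{2}; 1) in reduced canonical form. Verdict: Gauss (I1, half-integer pattern) matches (x = 1; upper {-\frac{3}{2}, \frac{1}{2}} half-integers, c = \frac{7}{2} in the evaluable pattern). Sum: \left(-\frac{1225}{8192}\right) \cdot \pi.

First insight: t_0 = -\frac{7}{12} here, and striking the common factor k + 3/2 reduces the term (C = -7/12, x = 1).
Consecutive-term ratio: r(k) = 1 * (k-\frac{3}{2}) (k+\frac{1}{2}) / [(k+\frac{7}{2}) (k+1)] - rational in k. x = 1; t_0 = -\frac{7}{12}; negate the roots.


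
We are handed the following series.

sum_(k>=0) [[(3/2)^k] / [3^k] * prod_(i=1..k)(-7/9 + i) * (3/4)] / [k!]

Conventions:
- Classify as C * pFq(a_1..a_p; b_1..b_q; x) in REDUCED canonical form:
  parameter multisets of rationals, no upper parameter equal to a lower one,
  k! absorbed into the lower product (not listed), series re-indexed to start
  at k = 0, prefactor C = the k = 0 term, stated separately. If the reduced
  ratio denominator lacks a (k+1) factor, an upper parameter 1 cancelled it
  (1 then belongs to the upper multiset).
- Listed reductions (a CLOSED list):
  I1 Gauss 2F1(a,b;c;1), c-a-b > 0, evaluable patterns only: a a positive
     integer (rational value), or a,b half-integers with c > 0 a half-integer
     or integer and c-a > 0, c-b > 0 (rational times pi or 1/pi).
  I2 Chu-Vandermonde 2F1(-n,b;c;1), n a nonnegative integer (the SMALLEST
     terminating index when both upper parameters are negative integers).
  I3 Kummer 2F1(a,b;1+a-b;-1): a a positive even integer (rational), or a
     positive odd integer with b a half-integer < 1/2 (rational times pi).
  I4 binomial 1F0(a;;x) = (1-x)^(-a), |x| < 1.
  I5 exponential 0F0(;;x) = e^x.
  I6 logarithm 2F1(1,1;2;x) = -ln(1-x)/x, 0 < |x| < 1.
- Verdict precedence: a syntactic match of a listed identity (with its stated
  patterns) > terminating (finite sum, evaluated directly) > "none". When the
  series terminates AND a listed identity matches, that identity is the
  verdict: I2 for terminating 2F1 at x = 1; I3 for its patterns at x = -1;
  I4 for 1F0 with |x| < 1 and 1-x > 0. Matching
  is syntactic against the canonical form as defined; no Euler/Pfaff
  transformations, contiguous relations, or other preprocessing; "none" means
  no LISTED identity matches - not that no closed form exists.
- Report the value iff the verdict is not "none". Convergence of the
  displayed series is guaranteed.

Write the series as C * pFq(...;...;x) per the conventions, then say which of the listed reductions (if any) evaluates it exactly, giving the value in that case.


With C = 3/4: the canonical form is 1F0(2/9; -; 1/2). Verdict (x = 1/2): the I4 binomial reduction applies (the 1F0 binomial series: exponent -2/9, x = 1/2). Hence: (3/4) * (1/2)^(-2/9).

Key observation: t_0 = 3/4 here, and the two k-th powers (C = 3/4, x = 1/2) combine into one argument.
Step ratio: r(k) = (1/2) * (k+2/9) / [(k+1)] - poly over poly, x = (1/2) from leading terms; C = 3/4 at k = 0.


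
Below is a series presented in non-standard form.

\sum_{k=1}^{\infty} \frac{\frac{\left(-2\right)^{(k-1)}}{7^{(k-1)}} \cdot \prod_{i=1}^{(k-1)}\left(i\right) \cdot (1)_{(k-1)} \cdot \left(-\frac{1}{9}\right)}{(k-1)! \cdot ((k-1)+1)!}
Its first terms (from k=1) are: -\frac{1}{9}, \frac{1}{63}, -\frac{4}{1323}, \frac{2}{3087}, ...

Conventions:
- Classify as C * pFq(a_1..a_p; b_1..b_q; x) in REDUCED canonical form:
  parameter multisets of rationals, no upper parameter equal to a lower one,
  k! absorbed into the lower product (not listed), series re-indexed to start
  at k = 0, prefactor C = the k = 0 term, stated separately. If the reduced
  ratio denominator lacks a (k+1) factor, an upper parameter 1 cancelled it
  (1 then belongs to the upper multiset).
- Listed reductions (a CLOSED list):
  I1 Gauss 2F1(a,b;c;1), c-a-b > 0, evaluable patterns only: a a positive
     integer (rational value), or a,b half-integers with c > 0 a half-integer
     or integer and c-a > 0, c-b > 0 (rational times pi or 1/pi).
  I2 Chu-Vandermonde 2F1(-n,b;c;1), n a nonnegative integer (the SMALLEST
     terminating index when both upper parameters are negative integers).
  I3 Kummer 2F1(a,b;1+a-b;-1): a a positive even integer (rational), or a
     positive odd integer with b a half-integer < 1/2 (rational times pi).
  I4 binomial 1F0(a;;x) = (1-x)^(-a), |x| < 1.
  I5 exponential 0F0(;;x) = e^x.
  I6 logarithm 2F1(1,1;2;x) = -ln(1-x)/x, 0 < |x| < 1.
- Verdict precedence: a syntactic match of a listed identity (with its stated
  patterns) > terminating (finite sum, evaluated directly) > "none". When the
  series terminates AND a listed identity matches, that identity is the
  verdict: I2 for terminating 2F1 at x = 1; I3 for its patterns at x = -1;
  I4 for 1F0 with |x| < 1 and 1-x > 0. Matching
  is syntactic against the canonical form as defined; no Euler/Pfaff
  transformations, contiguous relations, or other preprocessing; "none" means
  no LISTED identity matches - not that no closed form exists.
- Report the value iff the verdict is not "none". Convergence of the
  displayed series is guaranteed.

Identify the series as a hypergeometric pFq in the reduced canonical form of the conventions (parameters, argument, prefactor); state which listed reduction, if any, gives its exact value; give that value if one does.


Canonical form: C = -\frac{1}{9} times 2F1 with upper {1, 1}, lower {2}, x = -\frac{2}{7}. Verdict at x = -\frac{2}{7}: the logarithmic series (I6) matches (the logarithm: parameters (1,1;2), x = -\frac{2}{7}). Its exact value is \left(-\frac{7}{18}\right) \cdot \ln\left(\frac{9}{7}\right).

Key step: from the first term -\frac{1}{9}: the running product (C = -1/9, x = -2/7) telescopes to a rising factorial.
Adjacent-term ratio: r(k) = -\frac{2}{7} * (k+1) (k+1) / [(k+2) (k+1)] - rational; roots negated = parameters, x = -\frac{2}{7}, C = -\frac{1}{9}.


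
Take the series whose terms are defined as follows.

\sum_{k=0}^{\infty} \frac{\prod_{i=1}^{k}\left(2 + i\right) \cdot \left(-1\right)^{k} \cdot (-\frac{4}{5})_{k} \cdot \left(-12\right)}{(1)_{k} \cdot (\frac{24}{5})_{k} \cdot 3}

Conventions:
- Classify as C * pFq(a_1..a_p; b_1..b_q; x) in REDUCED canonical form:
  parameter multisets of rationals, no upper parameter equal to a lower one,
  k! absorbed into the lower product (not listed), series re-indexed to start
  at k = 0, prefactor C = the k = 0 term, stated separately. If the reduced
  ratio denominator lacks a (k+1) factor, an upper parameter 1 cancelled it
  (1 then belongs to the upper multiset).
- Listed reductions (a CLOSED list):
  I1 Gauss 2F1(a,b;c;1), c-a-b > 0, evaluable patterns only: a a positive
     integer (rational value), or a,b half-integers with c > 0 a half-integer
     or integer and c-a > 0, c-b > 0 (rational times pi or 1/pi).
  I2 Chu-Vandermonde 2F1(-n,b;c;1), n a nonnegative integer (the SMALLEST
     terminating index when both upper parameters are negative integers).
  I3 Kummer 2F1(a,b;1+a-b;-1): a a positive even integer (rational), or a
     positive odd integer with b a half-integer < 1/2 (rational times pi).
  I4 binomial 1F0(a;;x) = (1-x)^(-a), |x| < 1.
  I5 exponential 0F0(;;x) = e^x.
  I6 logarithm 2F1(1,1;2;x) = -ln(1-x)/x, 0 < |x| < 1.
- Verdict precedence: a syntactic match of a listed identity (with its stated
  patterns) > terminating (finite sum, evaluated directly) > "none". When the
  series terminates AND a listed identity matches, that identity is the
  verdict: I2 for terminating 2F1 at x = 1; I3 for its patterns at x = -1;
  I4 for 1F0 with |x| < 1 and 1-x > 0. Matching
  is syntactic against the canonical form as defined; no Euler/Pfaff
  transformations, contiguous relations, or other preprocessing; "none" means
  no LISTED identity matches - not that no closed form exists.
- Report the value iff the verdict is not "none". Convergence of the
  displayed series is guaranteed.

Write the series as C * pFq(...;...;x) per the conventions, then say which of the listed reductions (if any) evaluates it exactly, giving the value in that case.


Classification (C = -4): 2F1 with upper {-\frac{4}{5}, 3}, lower {\frac{24}{5}}, argument x = -1. Verdict: none - at argument -1 the multisets {-\frac{4}{5}, 3} ; {\frac{24}{5}} match no listed identity.

Key step: x = -1 and the constant factors (prefactor -4) combine into one prefactor.
Term ratio: r(k) = -1 * (k-\frac{4}{5}) (k+3) / [(k+\frac{24}{5}) (k+1)] - rational in k, leading ratio -1; with t_0 = -4, classification follows.


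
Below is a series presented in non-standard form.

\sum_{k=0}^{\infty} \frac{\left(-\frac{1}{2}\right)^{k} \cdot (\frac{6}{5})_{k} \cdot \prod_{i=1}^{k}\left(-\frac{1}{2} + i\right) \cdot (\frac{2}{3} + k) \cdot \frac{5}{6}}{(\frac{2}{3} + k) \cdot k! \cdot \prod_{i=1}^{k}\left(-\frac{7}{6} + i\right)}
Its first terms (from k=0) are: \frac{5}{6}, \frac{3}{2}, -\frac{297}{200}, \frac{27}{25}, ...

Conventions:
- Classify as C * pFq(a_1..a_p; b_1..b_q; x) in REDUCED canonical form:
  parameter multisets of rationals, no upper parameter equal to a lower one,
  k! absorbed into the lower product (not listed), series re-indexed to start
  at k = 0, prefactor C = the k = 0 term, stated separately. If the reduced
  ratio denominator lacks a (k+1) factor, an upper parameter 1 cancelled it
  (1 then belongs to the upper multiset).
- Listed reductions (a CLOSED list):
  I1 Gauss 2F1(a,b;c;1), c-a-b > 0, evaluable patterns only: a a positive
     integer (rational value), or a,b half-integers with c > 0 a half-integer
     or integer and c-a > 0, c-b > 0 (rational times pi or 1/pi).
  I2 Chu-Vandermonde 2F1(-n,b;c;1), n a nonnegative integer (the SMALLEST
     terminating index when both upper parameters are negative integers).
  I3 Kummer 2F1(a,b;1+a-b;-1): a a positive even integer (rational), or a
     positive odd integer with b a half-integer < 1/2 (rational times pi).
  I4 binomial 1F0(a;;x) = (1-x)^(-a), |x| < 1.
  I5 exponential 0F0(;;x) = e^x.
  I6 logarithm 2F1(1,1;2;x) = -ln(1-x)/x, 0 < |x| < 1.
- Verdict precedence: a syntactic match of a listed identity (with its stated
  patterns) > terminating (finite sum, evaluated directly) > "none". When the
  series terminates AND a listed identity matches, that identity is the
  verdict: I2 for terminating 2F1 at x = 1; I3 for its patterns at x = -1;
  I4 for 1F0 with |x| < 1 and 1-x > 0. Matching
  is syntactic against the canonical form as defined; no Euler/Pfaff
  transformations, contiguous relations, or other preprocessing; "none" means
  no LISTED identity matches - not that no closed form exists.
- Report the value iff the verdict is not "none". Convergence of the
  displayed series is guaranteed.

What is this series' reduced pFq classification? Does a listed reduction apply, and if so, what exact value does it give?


This is \frac{5}{6} * 2F1(\frac{1}{2}, \frac{6}{5}; -\frac{1}{6}; -\frac{1}{2}) in reduced canonical form. Verdict: none - this 2F1 at x = -\frac{1}{2} matches no listed pattern, and upper {\frac{1}{2}, \frac{6}{5}} holds no stopper.

The tell: from the first term \frac{5}{6}: striking the common factor k + 2/3 reduces the term (prefactor 5/6).
Ratio: r(k) = -\frac{1}{2} * (k+\frac{1}{2}) (k+\frac{6}{5}) / [(k-\frac{1}{6}) (k+1)] - rational; roots negated = parameters, x = -\frac{1}{2}, C = \frac{5}{6}.


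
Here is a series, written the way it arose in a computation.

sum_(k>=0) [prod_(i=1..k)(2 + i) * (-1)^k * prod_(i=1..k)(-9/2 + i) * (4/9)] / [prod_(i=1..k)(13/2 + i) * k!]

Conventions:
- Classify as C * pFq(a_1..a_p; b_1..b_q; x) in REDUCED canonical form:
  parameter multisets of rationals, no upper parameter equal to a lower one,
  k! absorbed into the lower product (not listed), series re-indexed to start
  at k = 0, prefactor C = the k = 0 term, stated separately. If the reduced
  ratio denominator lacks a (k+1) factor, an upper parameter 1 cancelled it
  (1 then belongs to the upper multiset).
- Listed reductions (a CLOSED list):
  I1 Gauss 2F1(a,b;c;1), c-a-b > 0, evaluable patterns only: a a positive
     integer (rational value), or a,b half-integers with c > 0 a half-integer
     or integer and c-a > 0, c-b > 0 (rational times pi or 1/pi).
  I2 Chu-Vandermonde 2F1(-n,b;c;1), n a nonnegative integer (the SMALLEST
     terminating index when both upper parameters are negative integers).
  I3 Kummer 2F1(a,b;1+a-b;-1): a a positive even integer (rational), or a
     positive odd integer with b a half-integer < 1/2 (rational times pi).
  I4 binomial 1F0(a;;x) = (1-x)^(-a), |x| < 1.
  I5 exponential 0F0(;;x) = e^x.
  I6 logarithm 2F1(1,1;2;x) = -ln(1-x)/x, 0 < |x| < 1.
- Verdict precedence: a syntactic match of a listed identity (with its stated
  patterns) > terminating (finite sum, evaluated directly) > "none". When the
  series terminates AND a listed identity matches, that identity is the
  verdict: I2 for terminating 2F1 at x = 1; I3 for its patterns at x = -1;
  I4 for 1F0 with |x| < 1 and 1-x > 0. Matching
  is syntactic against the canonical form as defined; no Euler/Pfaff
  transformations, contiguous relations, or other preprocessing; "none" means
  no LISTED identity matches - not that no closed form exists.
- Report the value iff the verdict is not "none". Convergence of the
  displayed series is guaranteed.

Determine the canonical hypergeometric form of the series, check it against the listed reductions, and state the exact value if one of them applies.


Canonical form: C = 4/9 times 2F1 with upper {-7/2, 3}, lower {15/2}, x = -1. Verdict: the Kummer evaluation I3 matches (x = -1; c = 15/2 equals 1+a-b for upper {-7/2, 3}: listed pattern). Exact value: (1001/2048) * pi.

Key step: t_0 being 4/9, the running product (C = 4/9) telescopes to a rising factorial.
Adjacent-term ratio: r(k) = (-1) * (k-7/2) (k+3) / [(k+15/2) (k+1)] - rational in k, leading ratio (-1); with t_0 = 4/9, classification follows.


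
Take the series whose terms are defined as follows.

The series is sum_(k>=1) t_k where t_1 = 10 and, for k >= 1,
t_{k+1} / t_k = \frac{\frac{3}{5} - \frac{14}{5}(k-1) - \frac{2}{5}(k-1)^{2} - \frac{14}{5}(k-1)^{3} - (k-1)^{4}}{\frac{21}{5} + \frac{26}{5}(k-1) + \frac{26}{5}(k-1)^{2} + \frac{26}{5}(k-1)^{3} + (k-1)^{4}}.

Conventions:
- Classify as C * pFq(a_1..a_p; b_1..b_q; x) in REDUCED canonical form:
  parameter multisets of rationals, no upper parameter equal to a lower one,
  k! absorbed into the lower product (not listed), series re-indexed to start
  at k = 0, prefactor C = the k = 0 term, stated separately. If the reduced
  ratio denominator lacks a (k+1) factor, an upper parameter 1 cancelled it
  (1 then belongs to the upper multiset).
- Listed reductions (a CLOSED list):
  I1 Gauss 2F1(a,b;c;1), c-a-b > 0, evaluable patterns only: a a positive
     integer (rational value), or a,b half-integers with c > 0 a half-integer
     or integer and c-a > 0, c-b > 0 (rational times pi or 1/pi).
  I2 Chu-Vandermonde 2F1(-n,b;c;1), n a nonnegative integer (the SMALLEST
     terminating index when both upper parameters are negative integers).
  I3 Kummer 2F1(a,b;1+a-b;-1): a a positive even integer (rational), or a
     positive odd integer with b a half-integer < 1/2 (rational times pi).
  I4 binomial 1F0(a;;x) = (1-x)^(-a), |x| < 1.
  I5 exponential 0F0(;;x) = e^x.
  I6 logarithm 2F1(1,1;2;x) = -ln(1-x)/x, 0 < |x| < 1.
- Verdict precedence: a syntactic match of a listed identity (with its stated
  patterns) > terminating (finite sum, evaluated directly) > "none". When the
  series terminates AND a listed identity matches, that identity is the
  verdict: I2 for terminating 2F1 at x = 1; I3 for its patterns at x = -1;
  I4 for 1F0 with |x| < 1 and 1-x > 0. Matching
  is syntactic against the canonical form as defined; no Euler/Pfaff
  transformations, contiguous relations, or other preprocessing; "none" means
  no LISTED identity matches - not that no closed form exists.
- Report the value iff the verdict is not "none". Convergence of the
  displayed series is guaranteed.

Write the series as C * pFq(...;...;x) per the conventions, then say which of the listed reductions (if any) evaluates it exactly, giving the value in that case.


Reduced: x = -1, 2F1, upper = {-\frac{1}{5}, 3}, lower = {\frac{21}{5}}, C = 10. Verdict: no listed reduction: x = -1 and upper {-\frac{1}{5}, 3} fail every I1-I6 pattern.

Structural cue: t_0 being 10, factor the ratio over Q (prefactor 10): negated roots = parameters.
Step ratio: r(k) = -1 * (k-\frac{1}{5}) (k+3) / [(k+\frac{21}{5}) (k+1)] ; factor over Q: parameters, x = -1, and C = 10.


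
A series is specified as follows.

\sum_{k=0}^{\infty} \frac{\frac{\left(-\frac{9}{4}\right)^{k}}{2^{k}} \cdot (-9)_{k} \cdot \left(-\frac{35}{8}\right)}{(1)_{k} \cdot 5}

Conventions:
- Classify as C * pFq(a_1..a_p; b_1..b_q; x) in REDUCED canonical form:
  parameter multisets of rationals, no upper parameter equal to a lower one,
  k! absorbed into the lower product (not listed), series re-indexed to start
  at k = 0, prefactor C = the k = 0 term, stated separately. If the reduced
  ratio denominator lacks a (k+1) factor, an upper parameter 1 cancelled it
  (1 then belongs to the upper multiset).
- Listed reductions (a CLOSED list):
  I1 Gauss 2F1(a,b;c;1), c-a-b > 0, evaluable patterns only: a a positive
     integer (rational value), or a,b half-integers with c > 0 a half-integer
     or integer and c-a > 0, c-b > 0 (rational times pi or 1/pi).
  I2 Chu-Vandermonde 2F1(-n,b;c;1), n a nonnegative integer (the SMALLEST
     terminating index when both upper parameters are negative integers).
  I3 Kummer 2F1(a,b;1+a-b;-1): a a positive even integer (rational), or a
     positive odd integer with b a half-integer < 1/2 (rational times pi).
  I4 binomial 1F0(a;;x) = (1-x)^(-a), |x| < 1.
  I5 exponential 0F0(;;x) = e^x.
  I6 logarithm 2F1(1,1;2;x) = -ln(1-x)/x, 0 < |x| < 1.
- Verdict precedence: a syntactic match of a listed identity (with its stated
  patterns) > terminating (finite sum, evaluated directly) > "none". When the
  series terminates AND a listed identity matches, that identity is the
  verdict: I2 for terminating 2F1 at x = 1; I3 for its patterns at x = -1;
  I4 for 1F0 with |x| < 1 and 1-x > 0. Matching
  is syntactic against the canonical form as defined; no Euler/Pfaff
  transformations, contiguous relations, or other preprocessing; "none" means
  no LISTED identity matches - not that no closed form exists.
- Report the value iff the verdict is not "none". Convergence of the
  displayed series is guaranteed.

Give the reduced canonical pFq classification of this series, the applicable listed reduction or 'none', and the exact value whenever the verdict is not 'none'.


Structural cue: t_0 being -\frac{7}{8}, the constant factors (C = -7/8) combine into one prefactor.
Consecutive-term ratio: r(k) = -\frac{9}{8} * (k-9) / [(k+1)] - rational; roots negated = parameters, x = -\frac{9}{8}, C = -\frac{7}{8}.

Classification (C = -\frac{7}{8}): 1F0 with upper {-9}, lower {-}, argument x = -\frac{9}{8}. Verdict: terminating - upper -9 stops the sum at k = 9; the 10 terms are added exactly. Hence: -\frac{830115135479}{1073741824}.


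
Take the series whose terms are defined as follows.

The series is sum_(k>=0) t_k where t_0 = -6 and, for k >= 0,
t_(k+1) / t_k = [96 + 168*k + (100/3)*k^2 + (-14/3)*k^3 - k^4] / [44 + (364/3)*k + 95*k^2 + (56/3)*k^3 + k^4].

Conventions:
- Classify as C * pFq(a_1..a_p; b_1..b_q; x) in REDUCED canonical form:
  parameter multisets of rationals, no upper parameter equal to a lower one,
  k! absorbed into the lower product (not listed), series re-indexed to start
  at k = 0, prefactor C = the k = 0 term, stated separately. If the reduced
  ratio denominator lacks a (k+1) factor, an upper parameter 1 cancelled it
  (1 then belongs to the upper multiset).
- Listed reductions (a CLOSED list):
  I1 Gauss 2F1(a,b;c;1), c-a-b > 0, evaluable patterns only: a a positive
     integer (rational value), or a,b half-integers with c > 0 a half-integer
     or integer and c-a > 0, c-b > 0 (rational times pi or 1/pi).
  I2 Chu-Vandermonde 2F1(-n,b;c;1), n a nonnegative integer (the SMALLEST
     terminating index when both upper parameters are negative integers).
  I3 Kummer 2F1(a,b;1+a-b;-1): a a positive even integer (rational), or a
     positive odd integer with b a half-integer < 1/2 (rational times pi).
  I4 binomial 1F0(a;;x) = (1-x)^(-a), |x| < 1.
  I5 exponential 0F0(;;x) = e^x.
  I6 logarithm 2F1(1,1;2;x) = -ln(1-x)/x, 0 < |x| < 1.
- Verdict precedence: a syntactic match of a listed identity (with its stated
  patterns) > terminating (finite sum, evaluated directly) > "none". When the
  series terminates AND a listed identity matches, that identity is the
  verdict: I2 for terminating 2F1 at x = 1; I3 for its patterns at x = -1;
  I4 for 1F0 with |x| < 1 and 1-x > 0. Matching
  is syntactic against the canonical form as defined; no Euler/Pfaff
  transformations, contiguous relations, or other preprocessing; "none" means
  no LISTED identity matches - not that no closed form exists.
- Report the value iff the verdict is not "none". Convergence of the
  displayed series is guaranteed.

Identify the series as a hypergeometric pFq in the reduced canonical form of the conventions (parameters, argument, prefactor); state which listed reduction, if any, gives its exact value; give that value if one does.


x = -1 here; the reduced form reads 2F1, upper {-6, 4}, lower {11}, C = -6. Verdict at x = -1: Kummer (I3) matches (x = -1; c = 11 equals 1+a-b for upper {-6, 4}: listed pattern). Hence: -45.

Key observation: with t_0 = -6, cancel k + 2/3 from the displayed ratio first; then prefactor -6.
Step ratio: r(k) = (-1) * (k-6) (k+4) / [(k+11) (k+1)] - rational in k, leading ratio (-1); with t_0 = -6, classification follows.


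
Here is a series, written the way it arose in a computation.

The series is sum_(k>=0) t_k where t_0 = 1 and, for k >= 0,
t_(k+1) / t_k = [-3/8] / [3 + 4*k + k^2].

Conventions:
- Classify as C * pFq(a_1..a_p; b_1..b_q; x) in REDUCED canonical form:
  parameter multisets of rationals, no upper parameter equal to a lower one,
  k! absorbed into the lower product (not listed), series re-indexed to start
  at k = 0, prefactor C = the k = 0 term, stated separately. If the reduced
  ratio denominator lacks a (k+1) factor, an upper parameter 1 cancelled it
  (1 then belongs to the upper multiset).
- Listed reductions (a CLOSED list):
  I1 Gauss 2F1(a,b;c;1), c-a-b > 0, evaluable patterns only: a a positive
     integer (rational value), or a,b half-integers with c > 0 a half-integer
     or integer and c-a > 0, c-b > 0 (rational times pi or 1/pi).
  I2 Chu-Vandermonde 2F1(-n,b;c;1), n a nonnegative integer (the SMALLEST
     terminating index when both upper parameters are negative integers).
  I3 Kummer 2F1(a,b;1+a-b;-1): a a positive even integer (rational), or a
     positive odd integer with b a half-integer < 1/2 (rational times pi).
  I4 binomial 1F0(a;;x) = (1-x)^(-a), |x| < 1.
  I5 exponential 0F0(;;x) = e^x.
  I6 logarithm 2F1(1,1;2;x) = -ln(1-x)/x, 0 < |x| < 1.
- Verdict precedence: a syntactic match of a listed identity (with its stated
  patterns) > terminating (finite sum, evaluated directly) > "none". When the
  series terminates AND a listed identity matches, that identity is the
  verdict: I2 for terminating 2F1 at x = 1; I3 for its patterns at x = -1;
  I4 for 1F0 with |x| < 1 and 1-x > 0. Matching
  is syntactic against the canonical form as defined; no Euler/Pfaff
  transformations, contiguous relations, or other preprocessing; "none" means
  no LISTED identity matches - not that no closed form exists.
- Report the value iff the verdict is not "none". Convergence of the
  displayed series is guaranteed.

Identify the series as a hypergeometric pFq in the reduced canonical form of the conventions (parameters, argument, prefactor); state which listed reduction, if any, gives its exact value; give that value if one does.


The tell: with t_0 = 1, the expanded ratio factors over Q; prefactor 1, roots give parameters.
Term ratio: r(k) = (-3/8) * 1 / [(k+3) (k+1)] - rational in k. x = (-3/8); t_0 = 1; negate the roots.

At argument -3/8: a 0F1 with upper {-}, lower {3}, scaled by C = 1. Verdict: none (x = -3/8): each listed identity misses the multisets {-} ; {3}.


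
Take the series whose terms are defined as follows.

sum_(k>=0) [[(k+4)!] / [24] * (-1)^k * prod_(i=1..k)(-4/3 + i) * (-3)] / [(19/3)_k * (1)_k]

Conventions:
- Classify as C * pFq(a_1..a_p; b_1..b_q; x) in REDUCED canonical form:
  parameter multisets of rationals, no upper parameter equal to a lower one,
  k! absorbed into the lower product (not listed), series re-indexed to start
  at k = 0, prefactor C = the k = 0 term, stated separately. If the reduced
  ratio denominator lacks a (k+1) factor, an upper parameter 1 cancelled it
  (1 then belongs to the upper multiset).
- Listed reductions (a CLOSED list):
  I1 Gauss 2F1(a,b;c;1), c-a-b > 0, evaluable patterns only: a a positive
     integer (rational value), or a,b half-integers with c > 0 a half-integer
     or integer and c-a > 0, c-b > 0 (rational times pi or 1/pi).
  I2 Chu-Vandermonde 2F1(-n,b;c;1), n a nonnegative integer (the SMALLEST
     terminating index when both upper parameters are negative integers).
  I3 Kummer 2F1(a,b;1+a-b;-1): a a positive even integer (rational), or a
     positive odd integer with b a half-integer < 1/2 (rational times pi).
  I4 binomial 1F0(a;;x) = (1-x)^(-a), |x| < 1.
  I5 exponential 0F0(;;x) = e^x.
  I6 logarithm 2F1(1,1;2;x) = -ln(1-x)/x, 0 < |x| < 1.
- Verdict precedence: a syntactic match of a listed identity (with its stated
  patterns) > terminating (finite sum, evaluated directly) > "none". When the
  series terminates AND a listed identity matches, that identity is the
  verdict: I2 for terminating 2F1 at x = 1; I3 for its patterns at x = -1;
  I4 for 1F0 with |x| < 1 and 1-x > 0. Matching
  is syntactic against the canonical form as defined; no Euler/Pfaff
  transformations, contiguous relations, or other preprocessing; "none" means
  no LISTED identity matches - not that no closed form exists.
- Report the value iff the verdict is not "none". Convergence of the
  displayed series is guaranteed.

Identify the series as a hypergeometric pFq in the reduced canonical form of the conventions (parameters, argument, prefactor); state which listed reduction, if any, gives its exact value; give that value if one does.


Structural cue: with t_0 = -3, the running product (C = -3, x = -1) telescopes to a rising factorial.
Ratio: r(k) = (-1) * (k-1/3) (k+5) / [(k+19/3) (k+1)] ; factor over Q: parameters, x = (-1), and C = -3.

Classification (C = -3): 2F1 with upper {-1/3, 5}, lower {19/3}, argument x = -1. Verdict: none. Every listed pattern misses the 2F1 form at -1, upper {-1/3, 5}.


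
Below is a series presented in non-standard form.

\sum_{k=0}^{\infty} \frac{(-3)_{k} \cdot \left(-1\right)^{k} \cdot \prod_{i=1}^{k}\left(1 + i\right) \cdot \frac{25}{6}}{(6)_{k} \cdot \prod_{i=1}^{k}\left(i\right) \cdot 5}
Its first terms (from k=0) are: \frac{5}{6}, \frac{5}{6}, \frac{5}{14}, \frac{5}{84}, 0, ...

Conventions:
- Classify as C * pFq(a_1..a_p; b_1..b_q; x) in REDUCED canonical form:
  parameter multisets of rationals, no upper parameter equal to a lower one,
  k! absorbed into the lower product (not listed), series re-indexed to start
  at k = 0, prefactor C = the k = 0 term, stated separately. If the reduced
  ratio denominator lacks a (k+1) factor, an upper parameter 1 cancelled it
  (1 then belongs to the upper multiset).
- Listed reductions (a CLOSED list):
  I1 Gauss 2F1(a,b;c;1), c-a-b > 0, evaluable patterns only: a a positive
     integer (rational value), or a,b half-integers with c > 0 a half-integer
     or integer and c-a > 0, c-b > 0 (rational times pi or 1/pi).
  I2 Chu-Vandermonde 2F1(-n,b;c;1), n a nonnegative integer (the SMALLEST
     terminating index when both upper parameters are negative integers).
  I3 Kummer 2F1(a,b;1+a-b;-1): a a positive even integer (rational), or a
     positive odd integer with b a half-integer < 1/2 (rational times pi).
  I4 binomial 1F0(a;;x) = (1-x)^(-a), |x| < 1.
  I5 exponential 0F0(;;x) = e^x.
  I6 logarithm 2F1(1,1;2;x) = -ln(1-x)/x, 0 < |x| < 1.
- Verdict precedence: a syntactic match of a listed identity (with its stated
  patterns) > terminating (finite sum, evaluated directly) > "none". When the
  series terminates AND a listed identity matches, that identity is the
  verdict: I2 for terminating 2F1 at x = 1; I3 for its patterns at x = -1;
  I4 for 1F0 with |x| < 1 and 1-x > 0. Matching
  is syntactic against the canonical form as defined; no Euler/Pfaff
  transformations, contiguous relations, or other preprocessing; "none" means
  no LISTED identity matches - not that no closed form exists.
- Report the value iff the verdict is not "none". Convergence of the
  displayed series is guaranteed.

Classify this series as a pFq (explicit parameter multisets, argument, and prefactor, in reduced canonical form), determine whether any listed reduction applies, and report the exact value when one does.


Key step: x = -1 and the product of the first k integers (C = 5/6) is k!.
Adjacent-term ratio: r(k) = -1 * (k-3) (k+2) / [(k+6) (k+1)] - rational in k. x = -1; t_0 = \frac{5}{6}; negate the roots.

This is \frac{5}{6} * 2F1(-3, 2; 6; -1) in reduced canonical form. Verdict: Kummer (I3) matches (x = -1; c = 6 equals 1+a-b for upper {-3, 2}: listed pattern). Sum: \frac{25}{12}.


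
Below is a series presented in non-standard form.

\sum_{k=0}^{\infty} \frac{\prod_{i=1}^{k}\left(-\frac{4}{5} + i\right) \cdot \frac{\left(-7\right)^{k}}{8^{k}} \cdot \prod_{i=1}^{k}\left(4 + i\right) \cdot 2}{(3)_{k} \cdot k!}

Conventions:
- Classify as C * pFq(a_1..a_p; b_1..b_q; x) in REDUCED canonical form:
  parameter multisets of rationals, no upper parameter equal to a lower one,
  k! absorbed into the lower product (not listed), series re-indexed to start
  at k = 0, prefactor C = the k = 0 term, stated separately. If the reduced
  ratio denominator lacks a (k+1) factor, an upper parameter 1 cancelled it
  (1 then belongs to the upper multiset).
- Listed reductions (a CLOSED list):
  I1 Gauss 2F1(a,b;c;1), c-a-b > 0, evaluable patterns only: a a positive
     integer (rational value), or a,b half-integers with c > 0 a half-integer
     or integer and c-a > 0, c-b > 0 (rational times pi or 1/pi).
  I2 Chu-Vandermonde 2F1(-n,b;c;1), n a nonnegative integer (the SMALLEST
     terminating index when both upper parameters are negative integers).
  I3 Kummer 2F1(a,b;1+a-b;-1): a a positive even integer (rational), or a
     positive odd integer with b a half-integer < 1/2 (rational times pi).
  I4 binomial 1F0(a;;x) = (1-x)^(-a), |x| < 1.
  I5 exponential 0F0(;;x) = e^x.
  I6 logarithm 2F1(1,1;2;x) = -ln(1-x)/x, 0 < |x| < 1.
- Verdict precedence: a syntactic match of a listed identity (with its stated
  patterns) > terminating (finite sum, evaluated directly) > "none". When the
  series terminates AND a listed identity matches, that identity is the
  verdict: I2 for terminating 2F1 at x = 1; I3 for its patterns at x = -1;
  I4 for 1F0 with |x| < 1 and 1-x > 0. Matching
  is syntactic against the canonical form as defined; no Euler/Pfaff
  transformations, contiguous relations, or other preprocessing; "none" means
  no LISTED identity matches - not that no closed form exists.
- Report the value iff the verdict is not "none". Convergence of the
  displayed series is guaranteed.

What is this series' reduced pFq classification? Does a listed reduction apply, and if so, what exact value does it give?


This is 2 * 2F1(\frac{1}{5}, 5; 3; -\frac{7}{8}) in reduced canonical form. Verdict: none here - no I1-I6 shape fits x = -\frac{7}{8} with lower {3}.

Key observation: t_0 = 2 here, and the running product (C = 2, x = -7/8) telescopes to a rising factorial.
Adjacent-term ratio: r(k) = -\frac{7}{8} * (k+\frac{1}{5}) (k+5) / [(k+3) (k+1)] ; factor over Q: parameters, x = -\frac{7}{8}, and C = 2.


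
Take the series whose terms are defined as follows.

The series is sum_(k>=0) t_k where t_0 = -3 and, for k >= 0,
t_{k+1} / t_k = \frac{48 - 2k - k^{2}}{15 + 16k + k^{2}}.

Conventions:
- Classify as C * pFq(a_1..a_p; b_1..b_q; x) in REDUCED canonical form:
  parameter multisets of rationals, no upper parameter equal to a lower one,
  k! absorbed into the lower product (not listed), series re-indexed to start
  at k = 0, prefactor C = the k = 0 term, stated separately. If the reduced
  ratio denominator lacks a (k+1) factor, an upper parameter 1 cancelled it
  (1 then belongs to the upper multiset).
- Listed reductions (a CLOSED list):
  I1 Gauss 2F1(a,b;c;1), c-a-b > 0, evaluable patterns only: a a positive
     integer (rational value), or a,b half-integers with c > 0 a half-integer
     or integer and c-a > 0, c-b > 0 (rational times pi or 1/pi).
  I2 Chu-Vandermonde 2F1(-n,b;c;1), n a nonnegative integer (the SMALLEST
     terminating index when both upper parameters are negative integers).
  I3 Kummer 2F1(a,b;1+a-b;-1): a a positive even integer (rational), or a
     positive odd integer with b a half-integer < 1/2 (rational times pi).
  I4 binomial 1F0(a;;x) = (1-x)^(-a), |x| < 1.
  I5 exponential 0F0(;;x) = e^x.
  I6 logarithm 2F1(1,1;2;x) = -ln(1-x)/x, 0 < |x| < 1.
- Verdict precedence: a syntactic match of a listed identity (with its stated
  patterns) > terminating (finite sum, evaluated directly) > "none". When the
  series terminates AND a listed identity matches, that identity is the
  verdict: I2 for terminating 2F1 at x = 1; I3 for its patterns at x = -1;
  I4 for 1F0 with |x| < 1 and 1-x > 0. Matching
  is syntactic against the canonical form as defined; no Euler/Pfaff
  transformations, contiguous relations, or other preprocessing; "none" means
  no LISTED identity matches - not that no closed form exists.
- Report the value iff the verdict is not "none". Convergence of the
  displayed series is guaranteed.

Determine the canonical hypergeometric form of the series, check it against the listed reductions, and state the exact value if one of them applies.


This is -3 * 2F1(-6, 8; 15; -1) in reduced canonical form. Verdict at x = -1: Kummer (I3) matches (x = -1; c = 15 equals 1+a-b for upper {-6, 8}: listed pattern). Hence: -\frac{429}{10}.

Structural cue: x = -1 and factor the ratio over Q (prefactor -3): negated roots = parameters.
Adjacent-term ratio: r(k) = -1 * (k-6) (k+8) / [(k+15) (k+1)] - rational in k. x = -1; t_0 = -3; negate the roots.


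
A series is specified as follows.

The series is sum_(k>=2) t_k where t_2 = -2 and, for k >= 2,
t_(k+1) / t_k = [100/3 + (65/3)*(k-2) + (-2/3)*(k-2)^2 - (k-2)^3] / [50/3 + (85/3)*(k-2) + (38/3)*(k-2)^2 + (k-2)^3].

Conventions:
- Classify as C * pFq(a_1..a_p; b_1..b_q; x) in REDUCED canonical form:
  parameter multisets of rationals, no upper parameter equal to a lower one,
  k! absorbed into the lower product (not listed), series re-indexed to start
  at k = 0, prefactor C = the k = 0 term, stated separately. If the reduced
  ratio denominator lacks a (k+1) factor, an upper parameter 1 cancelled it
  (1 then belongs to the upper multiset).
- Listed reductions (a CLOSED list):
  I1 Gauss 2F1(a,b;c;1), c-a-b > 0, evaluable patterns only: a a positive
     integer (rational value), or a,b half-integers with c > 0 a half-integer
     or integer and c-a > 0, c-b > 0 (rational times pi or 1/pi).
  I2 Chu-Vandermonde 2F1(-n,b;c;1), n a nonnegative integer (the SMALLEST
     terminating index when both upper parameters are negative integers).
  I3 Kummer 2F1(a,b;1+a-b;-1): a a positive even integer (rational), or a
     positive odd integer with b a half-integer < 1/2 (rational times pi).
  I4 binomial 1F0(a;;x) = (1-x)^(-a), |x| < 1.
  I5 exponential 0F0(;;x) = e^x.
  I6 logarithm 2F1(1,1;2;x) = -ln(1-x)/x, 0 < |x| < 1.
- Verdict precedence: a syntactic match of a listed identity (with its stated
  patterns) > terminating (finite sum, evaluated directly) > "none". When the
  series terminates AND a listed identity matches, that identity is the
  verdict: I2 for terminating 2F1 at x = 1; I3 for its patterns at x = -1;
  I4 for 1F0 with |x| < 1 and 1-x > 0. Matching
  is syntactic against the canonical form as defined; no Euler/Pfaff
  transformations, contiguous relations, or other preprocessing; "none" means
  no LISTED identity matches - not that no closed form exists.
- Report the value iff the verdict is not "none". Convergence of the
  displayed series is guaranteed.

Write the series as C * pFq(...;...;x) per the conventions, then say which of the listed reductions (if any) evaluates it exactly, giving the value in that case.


Canonical form: C = -2 times 2F1 with upper {-5, 4}, lower {10}, x = -1. Verdict (x = -1): the Kummer evaluation I3 applies (x = -1; c = 10 equals 1+a-b for upper {-5, 4}: listed pattern). Its exact value is -12.

The tell: x = (-1) and factor the ratio over Q (C = -2, x = -1): negated roots = parameters.
Ratio: r(k) = (-1) * (k-5) (k+4) / [(k+10) (k+1)] - rational in k. x = (-1); t_0 = -2; negate the roots.


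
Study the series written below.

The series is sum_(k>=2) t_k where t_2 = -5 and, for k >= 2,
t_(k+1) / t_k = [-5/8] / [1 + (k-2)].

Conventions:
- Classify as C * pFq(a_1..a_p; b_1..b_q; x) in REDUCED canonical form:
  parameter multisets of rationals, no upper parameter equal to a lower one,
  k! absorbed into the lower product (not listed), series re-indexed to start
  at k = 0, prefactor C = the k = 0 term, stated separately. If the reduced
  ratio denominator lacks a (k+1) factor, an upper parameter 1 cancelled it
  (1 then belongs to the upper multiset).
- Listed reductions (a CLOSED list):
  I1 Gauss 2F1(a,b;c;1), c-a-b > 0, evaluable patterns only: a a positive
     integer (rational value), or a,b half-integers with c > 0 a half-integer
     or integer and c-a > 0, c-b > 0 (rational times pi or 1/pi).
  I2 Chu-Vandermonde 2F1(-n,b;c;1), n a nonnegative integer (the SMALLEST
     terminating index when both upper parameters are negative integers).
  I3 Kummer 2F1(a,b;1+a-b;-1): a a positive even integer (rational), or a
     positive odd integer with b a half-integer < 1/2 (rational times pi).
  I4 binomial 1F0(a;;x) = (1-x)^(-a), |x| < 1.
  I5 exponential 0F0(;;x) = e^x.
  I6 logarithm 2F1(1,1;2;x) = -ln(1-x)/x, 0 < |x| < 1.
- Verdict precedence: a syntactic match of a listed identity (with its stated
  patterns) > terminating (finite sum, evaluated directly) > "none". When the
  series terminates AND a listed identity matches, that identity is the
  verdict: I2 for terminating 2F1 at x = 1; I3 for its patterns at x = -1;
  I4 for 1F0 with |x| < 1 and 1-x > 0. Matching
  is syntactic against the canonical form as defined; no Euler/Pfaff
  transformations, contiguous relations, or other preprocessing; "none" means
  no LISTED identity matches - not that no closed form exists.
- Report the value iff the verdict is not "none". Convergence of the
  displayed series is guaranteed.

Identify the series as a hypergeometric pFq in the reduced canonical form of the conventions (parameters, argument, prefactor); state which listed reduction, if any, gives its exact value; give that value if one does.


x = -5/8 here; the reduced form reads 0F0, upper {-}, lower {-}, C = -5. Verdict (x = -5/8): the I5 exponential reduction applies (the 0F0 exponential series at x = -5/8). Value: (-5) * e^(-5/8).

Structural cue: from the first term -5: the expanded ratio factors over Q; prefactor -5, roots give parameters.
Consecutive-term ratio: r(k) = (-5/8) * 1 / [(k+1)] ; factor over Q: parameters, x = (-5/8), and C = -5.
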